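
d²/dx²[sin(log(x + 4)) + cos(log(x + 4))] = -2*cos(log(x + 4))/(x^2 + 8*x + 16)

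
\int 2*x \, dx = x^2 + C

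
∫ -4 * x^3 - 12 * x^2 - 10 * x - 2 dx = -x^4 - 4*x^3 - 5*x^2 - 2*x + C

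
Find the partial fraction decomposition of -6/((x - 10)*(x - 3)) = 6/(7*(x - 3)) - 6/(7*(x - 10))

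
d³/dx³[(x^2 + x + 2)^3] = 120*x^3 + 180*x^2 + 216*x + 78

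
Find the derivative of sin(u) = cos(u)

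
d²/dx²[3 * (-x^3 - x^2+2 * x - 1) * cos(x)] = 3*x^3*cos(x) + 18*x^2*sin(x) + 3*x^2*cos(x) + 12*x*sin(x) - 24*x*cos(x) - 12*sin(x) - 3*cos(x)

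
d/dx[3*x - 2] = 3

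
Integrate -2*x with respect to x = -x^2 + C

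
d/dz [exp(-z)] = -exp(-z)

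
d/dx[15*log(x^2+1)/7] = 30*x/(7*x^2 + 7)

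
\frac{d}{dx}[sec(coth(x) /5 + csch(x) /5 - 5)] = -(cosh(x) + 1)*tan(coth(x)/5 + csch(x)/5 - 5)*sec(coth(x)/5 + csch(x)/5 - 5)/(5*sinh(x)^2)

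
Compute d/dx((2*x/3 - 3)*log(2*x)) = (2*x*log(x) + 2*x*log(2) + 2*x - 9)/(3*x)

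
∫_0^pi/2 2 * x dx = pi^2/4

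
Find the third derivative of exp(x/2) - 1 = exp(x/2)/8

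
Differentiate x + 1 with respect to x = 1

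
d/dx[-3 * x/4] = -3/4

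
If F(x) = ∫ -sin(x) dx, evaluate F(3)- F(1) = cos(3) - cos(1)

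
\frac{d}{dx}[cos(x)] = -sin(x)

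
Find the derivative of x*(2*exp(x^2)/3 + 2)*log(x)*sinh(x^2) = 4*x^2*exp(x^2)*log(x)*sinh(x^2)/3 + 4*x^2*exp(x^2)*log(x)*cosh(x^2)/3 + 4*x^2*log(x)*cosh(x^2) + 2*exp(x^2)*log(x)*sinh(x^2)/3 + 2*exp(x^2)*sinh(x^2)/3 + 2*log(x)*sinh(x^2) + 2*sinh(x^2)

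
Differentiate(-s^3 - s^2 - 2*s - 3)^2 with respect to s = 6*s^5 + 10*s^4 + 20*s^3 + 30*s^2 + 20*s + 12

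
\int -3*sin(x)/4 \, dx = 3*cos(x)/4 + C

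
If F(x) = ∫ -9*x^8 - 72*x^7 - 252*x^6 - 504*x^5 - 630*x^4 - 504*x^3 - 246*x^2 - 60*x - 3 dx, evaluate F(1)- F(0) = -497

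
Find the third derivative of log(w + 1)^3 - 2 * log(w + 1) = (6*log(w + 1)^2 - 18*log(w + 1) + 2)/(w^3 + 3*w^2 + 3*w + 1)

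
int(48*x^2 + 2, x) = 16*x^3 + 2*x + C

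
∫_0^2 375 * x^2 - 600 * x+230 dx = 260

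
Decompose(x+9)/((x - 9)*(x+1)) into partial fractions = -4/(5*(x + 1)) + 9/(5*(x - 9))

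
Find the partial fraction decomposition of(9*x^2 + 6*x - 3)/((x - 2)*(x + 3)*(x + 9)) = 112/(11*(x + 9)) - 2/(x + 3) + 9/(11*(x - 2))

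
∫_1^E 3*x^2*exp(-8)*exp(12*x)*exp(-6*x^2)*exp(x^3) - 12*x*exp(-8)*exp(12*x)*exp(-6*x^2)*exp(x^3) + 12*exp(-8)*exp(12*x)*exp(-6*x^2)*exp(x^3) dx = -exp(-1) + exp((-2 + E)^3)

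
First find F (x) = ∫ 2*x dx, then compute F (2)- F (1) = 3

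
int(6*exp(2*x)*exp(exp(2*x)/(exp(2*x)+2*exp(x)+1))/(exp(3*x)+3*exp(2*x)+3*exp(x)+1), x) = 3*exp(exp(2*x)/(exp(x) + 1)^2) + C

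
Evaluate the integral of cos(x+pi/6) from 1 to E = -sin(pi/6 + 1) + sin(pi/6 + E)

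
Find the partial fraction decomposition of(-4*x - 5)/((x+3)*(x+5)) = -15/(2*(x + 5)) + 7/(2*(x + 3))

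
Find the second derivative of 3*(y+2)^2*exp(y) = 3*y^2*exp(y) + 24*y*exp(y) + 42*exp(y)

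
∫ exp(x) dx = exp(x) + C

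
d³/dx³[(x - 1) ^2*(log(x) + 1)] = (2*x^2 + 2*x + 2)/x^3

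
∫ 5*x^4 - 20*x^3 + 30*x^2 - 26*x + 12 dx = x^5 - 5*x^4 + 10*x^3 - 13*x^2 + 12*x + C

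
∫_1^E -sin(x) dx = cos(E) - cos(1)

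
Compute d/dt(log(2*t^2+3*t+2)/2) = (4*t + 3)/(4*t^2 + 6*t + 4)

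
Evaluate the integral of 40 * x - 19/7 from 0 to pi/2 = -19*pi/14 + 5*pi^2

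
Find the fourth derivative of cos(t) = cos(t)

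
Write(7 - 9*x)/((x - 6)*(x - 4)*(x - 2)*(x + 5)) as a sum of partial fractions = -52/(693*(x + 5)) - 11/(56*(x - 2)) + 29/(36*(x - 4)) - 47/(88*(x - 6))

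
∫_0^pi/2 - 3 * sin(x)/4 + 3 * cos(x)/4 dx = 0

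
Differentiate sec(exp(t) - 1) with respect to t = exp(t)*tan(exp(t) - 1)*sec(exp(t) - 1)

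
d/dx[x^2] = 2*x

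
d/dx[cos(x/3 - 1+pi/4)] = -sin(x/3 - 1 + pi/4)/3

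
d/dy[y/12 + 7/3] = 1/12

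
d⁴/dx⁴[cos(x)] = cos(x)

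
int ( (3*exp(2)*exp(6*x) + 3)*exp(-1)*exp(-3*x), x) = 2*sinh(3*x + 1) + C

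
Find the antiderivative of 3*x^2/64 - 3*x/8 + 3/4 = x^3/64 - 3*x^2/16 + 3*x/4 + C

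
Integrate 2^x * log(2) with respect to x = 2^x + C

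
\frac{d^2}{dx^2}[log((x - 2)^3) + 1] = -3/(x^2 - 4*x + 4)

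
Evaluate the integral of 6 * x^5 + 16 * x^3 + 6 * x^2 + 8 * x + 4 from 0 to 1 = 15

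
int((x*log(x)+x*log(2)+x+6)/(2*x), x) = (x + 6)*log(2*x)/2 + C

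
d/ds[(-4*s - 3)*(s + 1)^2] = -12*s^2 - 22*s - 10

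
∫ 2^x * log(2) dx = 2^x + C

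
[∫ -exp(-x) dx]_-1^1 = -E + exp(-1)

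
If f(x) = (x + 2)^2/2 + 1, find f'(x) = x + 2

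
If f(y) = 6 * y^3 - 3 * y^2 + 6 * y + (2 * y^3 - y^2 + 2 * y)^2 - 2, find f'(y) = 24*y^5 - 20*y^4 + 36*y^3 + 6*y^2 + 2*y + 6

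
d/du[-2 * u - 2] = -2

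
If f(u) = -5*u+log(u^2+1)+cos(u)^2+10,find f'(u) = (-u^2*sin(2*u) - 5*u^2 + 2*u - sin(2*u) - 5)/(u^2 + 1)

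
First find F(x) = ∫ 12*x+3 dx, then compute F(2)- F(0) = 30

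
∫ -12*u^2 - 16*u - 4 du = -4*u^3 - 8*u^2 - 4*u + C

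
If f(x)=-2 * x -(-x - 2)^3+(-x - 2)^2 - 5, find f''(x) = 6*x + 14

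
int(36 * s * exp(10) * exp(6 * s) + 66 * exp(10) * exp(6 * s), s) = (6*s + 10)*exp(6*s + 10) + C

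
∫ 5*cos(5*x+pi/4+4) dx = sin(5*x + pi/4 + 4) + C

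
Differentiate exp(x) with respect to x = exp(x)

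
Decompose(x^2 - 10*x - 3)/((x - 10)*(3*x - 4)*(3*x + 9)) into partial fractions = 131/(1014*(3*x - 4)) + 12/(169*(x + 3)) - 1/(338*(x - 10))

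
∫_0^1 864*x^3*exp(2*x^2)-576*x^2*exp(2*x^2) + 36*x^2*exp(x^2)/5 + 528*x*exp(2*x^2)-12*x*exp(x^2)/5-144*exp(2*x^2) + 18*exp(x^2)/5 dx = -114/5 + 12*E/5 + 96*exp(2)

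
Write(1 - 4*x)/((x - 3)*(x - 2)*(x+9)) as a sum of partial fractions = 37/(132*(x + 9)) + 7/(11*(x - 2)) - 11/(12*(x - 3))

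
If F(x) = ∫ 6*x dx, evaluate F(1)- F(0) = 3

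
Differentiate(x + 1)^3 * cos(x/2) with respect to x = (x + 1)^2*(-x*sin(x/2)/2 - sin(x/2)/2 + 3*cos(x/2))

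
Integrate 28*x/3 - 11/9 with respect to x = 14*x^2/3 - 11*x/9 + C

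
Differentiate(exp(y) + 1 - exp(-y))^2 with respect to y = (2*exp(4*y) + 2*exp(3*y) + 2*exp(y) - 2)*exp(-2*y)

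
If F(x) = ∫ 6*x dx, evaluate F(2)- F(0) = 12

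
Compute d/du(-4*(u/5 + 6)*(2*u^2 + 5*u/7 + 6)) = -24*u^2/5 - 680*u/7 - 768/35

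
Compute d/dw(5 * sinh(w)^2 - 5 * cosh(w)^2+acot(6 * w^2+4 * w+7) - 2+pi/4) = (-6*w - 2)/(18*w^4 + 24*w^3 + 50*w^2 + 28*w + 25)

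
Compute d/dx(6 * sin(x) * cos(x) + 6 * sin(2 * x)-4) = 18*cos(2*x)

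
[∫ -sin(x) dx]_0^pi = -2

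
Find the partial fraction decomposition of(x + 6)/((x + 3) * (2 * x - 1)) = 13/(7*(2*x - 1)) - 3/(7*(x + 3))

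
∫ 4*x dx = 2*x^2 + C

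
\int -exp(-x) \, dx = exp(-x) + C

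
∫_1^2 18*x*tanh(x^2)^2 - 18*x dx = -9*tanh(4) + 9*tanh(1)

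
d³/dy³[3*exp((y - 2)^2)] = 24*y^3*exp(y^2 - 4*y + 4) - 144*y^2*exp(y^2 - 4*y + 4) + 324*y*exp(y^2 - 4*y + 4) - 264*exp(y^2 - 4*y + 4)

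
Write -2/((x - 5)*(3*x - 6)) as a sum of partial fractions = 2/(9*(x - 2)) - 2/(9*(x - 5))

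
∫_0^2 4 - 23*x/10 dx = 17/5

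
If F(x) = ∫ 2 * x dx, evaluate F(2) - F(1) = 3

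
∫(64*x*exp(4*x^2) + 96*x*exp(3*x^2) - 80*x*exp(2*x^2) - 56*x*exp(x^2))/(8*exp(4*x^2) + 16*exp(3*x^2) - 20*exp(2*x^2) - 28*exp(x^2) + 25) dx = log((4*exp(2*x^2) + 4*exp(x^2) - 7)^2 + 1) + C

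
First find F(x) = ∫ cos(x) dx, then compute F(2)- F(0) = sin(2)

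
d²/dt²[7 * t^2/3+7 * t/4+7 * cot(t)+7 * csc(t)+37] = 14/3 - 7/sin(t) + 14*cos(t)/sin(t)^3 + 14/sin(t)^3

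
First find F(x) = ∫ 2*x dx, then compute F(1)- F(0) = 1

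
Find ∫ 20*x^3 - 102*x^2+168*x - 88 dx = 5*x^4 - 34*x^3 + 84*x^2 - 88*x + C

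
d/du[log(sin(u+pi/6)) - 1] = 1/tan(u + pi/6)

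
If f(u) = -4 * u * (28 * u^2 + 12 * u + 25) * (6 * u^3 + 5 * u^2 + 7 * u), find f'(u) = -4032*u^5 - 4240*u^4 - 6496*u^3 - 2508*u^2 - 1400*u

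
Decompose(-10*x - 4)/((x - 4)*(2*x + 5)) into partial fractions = -42/(13*(2*x + 5)) - 44/(13*(x - 4))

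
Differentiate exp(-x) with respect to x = -exp(-x)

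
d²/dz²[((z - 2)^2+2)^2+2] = 12*z^2 - 48*z + 56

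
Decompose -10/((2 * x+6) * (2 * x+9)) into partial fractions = 10/(3*(2*x + 9)) - 5/(3*(x + 3))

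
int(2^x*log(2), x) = 2^x + C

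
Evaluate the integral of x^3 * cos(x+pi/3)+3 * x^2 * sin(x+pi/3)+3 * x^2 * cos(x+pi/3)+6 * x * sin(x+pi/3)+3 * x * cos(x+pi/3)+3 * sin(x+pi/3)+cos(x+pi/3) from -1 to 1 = 8*sin(1 + pi/3)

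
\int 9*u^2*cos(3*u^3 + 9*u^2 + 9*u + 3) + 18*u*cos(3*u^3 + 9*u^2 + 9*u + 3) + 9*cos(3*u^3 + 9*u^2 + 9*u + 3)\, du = sin(3*(u + 1)^3) + C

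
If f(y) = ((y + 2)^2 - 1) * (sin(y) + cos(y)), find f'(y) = sqrt(2)*y^2*cos(y + pi/4) - 2*y*sin(y) + 6*y*cos(y) + sin(y) + 7*cos(y)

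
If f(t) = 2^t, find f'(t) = 2^t*log(2)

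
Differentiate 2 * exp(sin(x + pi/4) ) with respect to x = 2*exp(sin(x + pi/4))*cos(x + pi/4)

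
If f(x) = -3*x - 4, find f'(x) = -3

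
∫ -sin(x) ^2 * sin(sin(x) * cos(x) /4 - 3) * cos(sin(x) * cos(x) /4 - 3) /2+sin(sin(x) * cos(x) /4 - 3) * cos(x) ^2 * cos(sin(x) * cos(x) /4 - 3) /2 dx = sin(sin(2*x)/8 - 3)^2 + C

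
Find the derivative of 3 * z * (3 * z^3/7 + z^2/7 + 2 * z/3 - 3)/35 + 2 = 36*z^3/245 + 9*z^2/245 + 4*z/35 - 9/35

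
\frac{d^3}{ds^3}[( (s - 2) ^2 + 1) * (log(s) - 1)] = (2*s^2 + 4*s + 10)/s^3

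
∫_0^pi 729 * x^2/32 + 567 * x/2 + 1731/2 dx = -1728 + 3*pi/2 + 36*(3*pi/4 + 4)^2 + 18*(3*pi/4 + 4)^3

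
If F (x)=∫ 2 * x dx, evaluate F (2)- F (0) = 4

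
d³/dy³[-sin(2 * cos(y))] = -8*sin(y)^3*cos(2*cos(y)) + 12*sin(y)*sin(2*cos(y))*cos(y) - 2*sin(y)*cos(2*cos(y))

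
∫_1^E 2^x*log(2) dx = -2 + 2^E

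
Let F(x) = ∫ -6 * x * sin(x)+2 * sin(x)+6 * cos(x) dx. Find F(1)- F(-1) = 12*cos(1)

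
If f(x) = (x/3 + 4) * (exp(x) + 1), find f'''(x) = x*exp(x)/3 + 5*exp(x)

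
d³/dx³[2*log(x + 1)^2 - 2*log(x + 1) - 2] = (8*log(x + 1) - 16)/(x^3 + 3*x^2 + 3*x + 1)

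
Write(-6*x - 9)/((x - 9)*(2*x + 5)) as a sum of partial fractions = -12/(23*(2*x + 5)) - 63/(23*(x - 9))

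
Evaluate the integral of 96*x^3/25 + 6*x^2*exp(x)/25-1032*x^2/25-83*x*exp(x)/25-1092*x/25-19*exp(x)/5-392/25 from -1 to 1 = -1472/25 - 89*E/25 - 101*exp(-1)/25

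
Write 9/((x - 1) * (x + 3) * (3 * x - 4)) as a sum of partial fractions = 81/(13*(3*x - 4)) + 9/(52*(x + 3)) - 9/(4*(x - 1))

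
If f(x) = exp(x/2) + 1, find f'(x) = exp(x/2)/2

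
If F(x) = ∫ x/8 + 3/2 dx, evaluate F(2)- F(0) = 13/4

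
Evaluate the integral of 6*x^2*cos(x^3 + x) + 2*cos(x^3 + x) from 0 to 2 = 2*sin(10)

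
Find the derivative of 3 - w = -1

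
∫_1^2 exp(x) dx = -E + exp(2)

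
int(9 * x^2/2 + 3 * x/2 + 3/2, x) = 3*x^3/2 + 3*x^2/4 + 3*x/2 + C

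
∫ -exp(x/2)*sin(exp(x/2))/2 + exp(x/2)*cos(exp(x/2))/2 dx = sqrt(2)*sin(exp(x/2) + pi/4) + C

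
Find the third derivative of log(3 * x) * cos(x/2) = (x^3*log(x)*sin(x/2) + x^3*log(3)*sin(x/2) - 6*x^2*cos(x/2) + 12*x*sin(x/2) + 16*cos(x/2))/(8*x^3)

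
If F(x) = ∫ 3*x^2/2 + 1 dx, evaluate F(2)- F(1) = 9/2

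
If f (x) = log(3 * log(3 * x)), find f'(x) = 1/(x*log(x) + x*log(3))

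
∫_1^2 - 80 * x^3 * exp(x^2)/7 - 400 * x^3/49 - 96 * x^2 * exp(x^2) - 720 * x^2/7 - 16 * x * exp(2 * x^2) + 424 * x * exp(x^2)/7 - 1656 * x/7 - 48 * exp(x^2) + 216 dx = -4*(76/7 + exp(4))^2 - 4*E + 228/7 + 4*(19/7 + E)^2 + 4*exp(4)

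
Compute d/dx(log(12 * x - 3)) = 4/(4*x - 1)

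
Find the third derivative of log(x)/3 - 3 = 2/(3*x^3)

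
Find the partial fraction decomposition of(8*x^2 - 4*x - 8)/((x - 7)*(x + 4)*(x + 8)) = 134/(15*(x + 8)) - 34/(11*(x + 4)) + 356/(165*(x - 7))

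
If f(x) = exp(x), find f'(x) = exp(x)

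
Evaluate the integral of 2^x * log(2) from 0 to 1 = 1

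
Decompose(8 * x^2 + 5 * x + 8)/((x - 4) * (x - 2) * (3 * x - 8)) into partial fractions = -88/(3*x - 8) + 25/(2*(x - 2)) + 39/(2*(x - 4))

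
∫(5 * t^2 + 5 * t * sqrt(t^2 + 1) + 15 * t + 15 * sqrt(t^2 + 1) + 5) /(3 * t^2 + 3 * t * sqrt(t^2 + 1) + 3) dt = 5*t/3 + 5*log(t + sqrt(t^2 + 1)) + C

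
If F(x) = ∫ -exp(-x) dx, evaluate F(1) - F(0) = -1 + exp(-1)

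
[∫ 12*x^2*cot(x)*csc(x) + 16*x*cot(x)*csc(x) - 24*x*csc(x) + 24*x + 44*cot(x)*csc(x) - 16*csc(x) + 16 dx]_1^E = (4 - 4*csc(E))*(4*E + 11 + 3*exp(2)) - 72 + 72*csc(1)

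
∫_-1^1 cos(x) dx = 2*sin(1)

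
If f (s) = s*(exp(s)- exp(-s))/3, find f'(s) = (s*exp(2*s) + s + exp(2*s) - 1)*exp(-s)/3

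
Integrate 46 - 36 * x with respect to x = -18*x^2 + 46*x + C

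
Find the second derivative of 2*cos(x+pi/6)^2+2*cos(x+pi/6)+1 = 2*sqrt(3)*sin(2*x) - 2*cos(2*x) - 2*cos(x + pi/6)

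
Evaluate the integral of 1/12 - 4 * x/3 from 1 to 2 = -23/12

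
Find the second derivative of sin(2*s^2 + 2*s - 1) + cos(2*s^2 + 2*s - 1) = -16*s^2*sin(2*s^2 + 2*s - 1) - 16*s^2*cos(2*s^2 + 2*s - 1) - 16*s*sin(2*s^2 + 2*s - 1) - 16*s*cos(2*s^2 + 2*s - 1) - 8*sin(2*s^2 + 2*s - 1)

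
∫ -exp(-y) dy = exp(-y) + C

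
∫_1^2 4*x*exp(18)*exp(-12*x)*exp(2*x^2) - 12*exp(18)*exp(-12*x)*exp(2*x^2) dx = -exp(8) + exp(2)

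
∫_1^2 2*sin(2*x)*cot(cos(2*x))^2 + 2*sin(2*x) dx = cot(cos(4)) - cot(cos(2))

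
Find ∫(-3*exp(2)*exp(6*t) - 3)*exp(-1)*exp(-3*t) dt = -2*sinh(3*t + 1) + C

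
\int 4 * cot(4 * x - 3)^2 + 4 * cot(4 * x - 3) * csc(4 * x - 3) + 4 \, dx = -cot(4*x - 3) - csc(4*x - 3) + C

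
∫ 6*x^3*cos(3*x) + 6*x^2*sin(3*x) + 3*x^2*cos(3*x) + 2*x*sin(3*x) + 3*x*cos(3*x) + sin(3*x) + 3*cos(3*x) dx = (2*x^3 + x^2 + x + 1)*sin(3*x) + C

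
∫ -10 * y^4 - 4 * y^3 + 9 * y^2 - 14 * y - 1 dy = -2*y^5 - y^4 + 3*y^3 - 7*y^2 - y + C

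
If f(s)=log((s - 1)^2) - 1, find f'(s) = 2/(s - 1)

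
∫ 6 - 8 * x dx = -4*x^2 + 6*x + C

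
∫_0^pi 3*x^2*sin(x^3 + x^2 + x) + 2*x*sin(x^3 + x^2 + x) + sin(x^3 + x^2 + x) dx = cos(pi^2 + pi^3) + 1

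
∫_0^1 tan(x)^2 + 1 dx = tan(1)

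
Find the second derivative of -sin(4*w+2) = 16*sin(4*w + 2)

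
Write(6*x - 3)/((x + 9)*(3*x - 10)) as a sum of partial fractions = 51/(37*(3*x - 10)) + 57/(37*(x + 9))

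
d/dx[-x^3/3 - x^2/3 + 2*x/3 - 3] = -x^2 - 2*x/3 + 2/3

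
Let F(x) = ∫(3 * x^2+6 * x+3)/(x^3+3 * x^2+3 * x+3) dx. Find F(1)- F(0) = -log(3) + log(10)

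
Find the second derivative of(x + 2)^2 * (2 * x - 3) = 12*x + 10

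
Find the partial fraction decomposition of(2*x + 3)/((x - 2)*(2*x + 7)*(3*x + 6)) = -16/(99*(2*x + 7)) + 1/(36*(x + 2)) + 7/(132*(x - 2))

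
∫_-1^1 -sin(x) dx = 0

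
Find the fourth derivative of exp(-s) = exp(-s)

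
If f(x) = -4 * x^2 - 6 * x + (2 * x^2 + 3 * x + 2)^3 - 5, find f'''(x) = 960*x^3 + 2160*x^2 + 1872*x + 594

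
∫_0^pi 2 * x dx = pi^2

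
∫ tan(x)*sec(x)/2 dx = sec(x)/2 + C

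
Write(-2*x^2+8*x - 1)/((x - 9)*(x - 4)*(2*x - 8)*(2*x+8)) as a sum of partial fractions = 5/(256*(x + 4)) + 323/(6400*(x - 4)) + 1/(160*(x - 4)^2) - 7/(100*(x - 9))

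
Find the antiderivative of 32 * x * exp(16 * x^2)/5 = exp(16*x^2)/5 + C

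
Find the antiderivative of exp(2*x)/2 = exp(2*x)/4 + C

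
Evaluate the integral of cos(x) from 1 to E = -sin(1) + sin(E)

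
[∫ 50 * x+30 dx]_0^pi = -9 + (3 + 5*pi)^2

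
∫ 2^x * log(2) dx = 2^x + C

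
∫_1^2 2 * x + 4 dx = 7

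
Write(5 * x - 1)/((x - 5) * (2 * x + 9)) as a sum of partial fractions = 47/(19*(2*x + 9)) + 24/(19*(x - 5))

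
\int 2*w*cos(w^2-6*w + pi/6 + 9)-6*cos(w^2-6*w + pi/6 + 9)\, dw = sin((w - 3)^2 + pi/6) + C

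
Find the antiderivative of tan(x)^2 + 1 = tan(x) + C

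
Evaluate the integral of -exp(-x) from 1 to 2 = -exp(-1) + exp(-2)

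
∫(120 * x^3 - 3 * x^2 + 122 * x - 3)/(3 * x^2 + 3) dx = 20*x^2 - x + log(x^2 + 1)/3 + C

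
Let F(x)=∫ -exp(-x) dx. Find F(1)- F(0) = -1 + exp(-1)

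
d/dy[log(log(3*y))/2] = 1/(2*y*log(y) + 2*y*log(3))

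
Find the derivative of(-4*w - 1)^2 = 32*w + 8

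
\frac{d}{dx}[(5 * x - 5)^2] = 50*x - 50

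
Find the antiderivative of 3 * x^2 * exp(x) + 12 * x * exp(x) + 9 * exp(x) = 3*(x + 1)^2*exp(x) + C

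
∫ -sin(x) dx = cos(x) + C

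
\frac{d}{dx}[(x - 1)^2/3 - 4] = 2*x/3 - 2/3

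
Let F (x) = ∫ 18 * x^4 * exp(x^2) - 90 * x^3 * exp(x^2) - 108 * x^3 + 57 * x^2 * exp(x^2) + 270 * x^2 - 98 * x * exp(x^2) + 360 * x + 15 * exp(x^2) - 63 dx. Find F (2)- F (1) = -82*exp(4) + 25*E + 702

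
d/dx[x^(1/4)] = 1/(4*x^(3/4))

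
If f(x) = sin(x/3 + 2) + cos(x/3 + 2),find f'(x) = sqrt(2)*cos(x/3 + pi/4 + 2)/3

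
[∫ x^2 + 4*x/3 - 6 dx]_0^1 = -5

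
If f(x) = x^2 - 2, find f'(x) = 2*x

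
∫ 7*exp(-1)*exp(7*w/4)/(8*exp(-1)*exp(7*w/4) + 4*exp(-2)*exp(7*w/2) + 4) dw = exp(7*w/4)/(exp(7*w/4) + E) + C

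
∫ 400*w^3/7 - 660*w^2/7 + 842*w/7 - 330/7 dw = 100*w^4/7 - 220*w^3/7 + 421*w^2/7 - 330*w/7 + C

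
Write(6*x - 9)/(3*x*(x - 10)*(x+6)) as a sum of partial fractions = -5/(32*(x + 6)) + 17/(160*(x - 10)) + 1/(20*x)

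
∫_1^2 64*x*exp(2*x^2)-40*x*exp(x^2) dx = -20*exp(4) - 16*exp(2) + 20*E + 16*exp(8)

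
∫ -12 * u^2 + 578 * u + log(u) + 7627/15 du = u*(-60*u^2 + 4335*u + 15*log(u) + 7612)/15 + C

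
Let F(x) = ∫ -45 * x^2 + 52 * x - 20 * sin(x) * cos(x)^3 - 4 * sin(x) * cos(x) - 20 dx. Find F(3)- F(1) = -222 - 2*cos(1)^2 - 5*cos(1)^4 + 2*cos(3)^2 + 5*cos(3)^4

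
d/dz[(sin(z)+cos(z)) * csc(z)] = -1/sin(z)^2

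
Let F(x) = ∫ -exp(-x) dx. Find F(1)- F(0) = -1 + exp(-1)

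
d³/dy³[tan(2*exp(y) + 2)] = 48*exp(3*y)*tan(2*exp(y) + 2)^4 + 64*exp(3*y)*tan(2*exp(y) + 2)^2 + 16*exp(3*y) + 24*exp(2*y)*tan(2*exp(y) + 2)^3 + 24*exp(2*y)*tan(2*exp(y) + 2) + 2*exp(y)*tan(2*exp(y) + 2)^2 + 2*exp(y)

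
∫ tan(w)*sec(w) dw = sec(w) + C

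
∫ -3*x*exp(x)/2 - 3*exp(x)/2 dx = -3*x*exp(x)/2 + C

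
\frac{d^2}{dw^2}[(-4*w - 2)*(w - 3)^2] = 44 - 24*w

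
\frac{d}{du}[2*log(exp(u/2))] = 1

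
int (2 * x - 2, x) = x^2 - 2*x + C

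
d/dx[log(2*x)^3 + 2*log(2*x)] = (3*log(x)^2 + 6*log(2)*log(x) + 3*log(2)^2 + 2)/x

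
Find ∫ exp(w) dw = exp(w) + C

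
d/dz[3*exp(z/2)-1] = 3*exp(z/2)/2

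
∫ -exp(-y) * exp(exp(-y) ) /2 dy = exp(exp(-y))/2 + C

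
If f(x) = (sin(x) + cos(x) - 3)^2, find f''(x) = -4*sin(2*x) + 6*sqrt(2)*sin(x + pi/4)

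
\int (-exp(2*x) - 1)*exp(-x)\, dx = -2*sinh(x) + C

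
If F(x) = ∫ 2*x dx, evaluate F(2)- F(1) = 3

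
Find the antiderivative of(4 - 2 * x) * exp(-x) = 2*(x - 1)*exp(-x) + C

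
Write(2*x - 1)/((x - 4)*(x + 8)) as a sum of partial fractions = 17/(12*(x + 8)) + 7/(12*(x - 4))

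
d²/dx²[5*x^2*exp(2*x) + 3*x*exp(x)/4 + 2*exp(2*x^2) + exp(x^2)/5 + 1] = 20*x^2*exp(2*x) + 32*x^2*exp(2*x^2) + 4*x^2*exp(x^2)/5 + 40*x*exp(2*x) + 3*x*exp(x)/4 + 10*exp(2*x) + 3*exp(x)/2 + 8*exp(2*x^2) + 2*exp(x^2)/5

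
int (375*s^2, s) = 125*s^3 + C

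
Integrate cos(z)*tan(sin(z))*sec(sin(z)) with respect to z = sec(sin(z)) + C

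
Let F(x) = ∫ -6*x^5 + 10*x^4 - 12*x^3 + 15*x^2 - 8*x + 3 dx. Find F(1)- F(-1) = 20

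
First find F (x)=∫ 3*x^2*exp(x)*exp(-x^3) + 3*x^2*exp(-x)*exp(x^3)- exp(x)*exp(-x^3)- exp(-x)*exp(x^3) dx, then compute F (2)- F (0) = -exp(-6) + exp(6)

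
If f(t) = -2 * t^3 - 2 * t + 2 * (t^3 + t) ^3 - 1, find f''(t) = 144*t^7 + 252*t^5 + 120*t^3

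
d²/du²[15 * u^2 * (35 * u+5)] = 3150*u + 150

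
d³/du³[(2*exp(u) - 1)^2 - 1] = 32*exp(2*u) - 4*exp(u)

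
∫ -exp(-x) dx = exp(-x) + C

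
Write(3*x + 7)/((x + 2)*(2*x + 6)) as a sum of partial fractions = 1/(x + 3) + 1/(2*(x + 2))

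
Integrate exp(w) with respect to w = exp(w) + C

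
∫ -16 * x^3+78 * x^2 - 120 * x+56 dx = -4*x^4 + 26*x^3 - 60*x^2 + 56*x + C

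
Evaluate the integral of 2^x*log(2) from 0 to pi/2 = -1 + 2^(pi/2)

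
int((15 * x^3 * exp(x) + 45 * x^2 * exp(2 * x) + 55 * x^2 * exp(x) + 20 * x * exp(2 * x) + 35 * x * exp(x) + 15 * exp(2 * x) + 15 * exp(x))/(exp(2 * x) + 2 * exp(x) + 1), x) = 5*x*(3*x^2 + 2*x + 3)*exp(x)/(exp(x) + 1) + C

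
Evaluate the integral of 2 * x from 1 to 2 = 3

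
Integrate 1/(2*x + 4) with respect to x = log(x/2 + 1)/2 + C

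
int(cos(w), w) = sin(w) + C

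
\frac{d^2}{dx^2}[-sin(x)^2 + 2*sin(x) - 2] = -2*sin(x) - 2*cos(2*x)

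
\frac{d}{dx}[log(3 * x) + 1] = 1/x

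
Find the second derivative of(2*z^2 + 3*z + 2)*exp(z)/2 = z^2*exp(z) + 11*z*exp(z)/2 + 6*exp(z)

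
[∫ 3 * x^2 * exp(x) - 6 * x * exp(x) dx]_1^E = -3*E + 3*(-2 + E)^2*exp(E)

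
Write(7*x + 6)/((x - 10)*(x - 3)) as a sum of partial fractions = -27/(7*(x - 3)) + 76/(7*(x - 10))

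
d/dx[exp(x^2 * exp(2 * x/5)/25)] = 2*x^2*exp(x^2*exp(2*x/5)/25 + 2*x/5)/125 + 2*x*exp(x^2*exp(2*x/5)/25 + 2*x/5)/25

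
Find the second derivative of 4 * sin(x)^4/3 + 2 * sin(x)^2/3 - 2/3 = -64*sin(x)^4/3 + 40*sin(x)^2/3 + 4/3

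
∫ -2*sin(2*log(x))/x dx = cos(2*log(x)) + C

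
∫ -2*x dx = -x^2 + C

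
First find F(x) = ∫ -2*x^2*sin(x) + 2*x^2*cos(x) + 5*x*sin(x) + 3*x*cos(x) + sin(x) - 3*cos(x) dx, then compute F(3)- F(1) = 13*cos(3) + cos(1) + sin(1) + 13*sin(3)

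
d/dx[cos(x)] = -sin(x)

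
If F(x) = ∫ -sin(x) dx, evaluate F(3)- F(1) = cos(3) - cos(1)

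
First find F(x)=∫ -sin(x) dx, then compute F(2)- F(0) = -1 + cos(2)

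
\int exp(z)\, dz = exp(z) + C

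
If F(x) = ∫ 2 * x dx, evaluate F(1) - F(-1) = 0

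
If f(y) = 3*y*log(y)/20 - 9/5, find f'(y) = 3*log(y)/20 + 3/20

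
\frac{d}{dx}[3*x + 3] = 3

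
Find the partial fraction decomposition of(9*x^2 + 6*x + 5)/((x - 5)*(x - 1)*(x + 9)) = 34/(7*(x + 9)) - 1/(2*(x - 1)) + 65/(14*(x - 5))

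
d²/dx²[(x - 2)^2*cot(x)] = 2*x^2/tan(x) + 2*x^2/tan(x)^3 - 4*x - 8*x/tan(x) - 4*x/tan(x)^2 - 8*x/tan(x)^3 + 8 + 10/tan(x) + 8/tan(x)^2 + 8/tan(x)^3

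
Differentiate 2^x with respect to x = 2^x*log(2)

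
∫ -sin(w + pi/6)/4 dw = cos(w + pi/6)/4 + C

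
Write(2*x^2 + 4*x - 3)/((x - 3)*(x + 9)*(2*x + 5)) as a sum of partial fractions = 2/(143*(2*x + 5)) + 41/(52*(x + 9)) + 9/(44*(x - 3))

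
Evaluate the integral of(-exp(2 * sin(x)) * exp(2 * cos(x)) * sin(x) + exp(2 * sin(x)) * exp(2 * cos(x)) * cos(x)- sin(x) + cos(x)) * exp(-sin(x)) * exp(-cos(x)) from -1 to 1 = -exp(-sin(1) + cos(1)) - exp(-sin(1) - cos(1)) + exp(-cos(1) + sin(1)) + exp(cos(1) + sin(1))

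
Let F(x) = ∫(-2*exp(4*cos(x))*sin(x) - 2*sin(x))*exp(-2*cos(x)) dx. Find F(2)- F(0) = -exp(2) - exp(-2*cos(2)) + exp(-2) + exp(2*cos(2))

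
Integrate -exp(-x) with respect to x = exp(-x) + C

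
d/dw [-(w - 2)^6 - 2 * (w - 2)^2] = -6*w^5 + 60*w^4 - 240*w^3 + 480*w^2 - 484*w + 200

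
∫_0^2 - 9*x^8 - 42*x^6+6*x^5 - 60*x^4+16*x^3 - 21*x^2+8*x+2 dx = -1572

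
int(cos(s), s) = sin(s) + C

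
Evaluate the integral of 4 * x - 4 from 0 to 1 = -2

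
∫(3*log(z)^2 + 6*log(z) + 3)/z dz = (log(z) + 1)^3 + C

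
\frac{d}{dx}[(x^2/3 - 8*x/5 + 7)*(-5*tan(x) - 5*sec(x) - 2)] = 2*(-5*x^2*sin(x)/3 - 5*x^2/3 + 8*x*sin(x) - 5*x*sin(2*x)/3 - 10*x*cos(x)/3 - 2*x*cos(2*x)/3 + 22*x/3 - 35*sin(x) + 4*sin(2*x) + 8*cos(x) + 8*cos(2*x)/5 - 167/5)/(cos(2*x) + 1)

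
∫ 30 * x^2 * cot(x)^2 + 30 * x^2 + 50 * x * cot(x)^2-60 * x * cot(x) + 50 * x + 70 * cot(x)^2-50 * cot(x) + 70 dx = (-30*x^2 - 50*x - 70)*cot(x) + C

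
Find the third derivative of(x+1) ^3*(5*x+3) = 120*x + 108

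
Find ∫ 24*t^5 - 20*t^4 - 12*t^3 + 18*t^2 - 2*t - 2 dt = 4*t^6 - 4*t^5 - 3*t^4 + 6*t^3 - t^2 - 2*t + C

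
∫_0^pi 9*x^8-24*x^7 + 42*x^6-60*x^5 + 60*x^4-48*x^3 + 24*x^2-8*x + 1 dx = -2*pi^3 - 2*pi + 1 + 2*pi^2 + (-pi^2 - 1 + pi + pi^3)^3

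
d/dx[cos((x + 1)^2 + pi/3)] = -2*(x + 1)*sin(x^2 + 2*x + 1 + pi/3)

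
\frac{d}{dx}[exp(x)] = exp(x)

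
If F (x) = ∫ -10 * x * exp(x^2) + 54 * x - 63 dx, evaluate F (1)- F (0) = -31 - 5*E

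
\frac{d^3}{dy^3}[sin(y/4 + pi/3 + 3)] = -cos(y/4 + pi/3 + 3)/64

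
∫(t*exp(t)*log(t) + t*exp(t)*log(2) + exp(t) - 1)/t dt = (exp(t) - 1)*log(2*t) + C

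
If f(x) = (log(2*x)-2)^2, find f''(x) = (-2*log(x) - 2*log(2) + 6)/x^2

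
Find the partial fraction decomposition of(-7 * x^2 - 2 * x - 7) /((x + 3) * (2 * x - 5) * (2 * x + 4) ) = -223/(198*(2*x - 5)) - 32/(11*(x + 3)) + 31/(18*(x + 2))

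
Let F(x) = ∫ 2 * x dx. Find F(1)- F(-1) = 0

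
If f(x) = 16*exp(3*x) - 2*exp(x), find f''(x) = 144*exp(3*x) - 2*exp(x)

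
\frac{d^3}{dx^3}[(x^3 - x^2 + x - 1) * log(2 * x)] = (6*x^3*log(x) + 6*x^3*log(2) + 11*x^3 - 2*x^2 - x - 2)/x^3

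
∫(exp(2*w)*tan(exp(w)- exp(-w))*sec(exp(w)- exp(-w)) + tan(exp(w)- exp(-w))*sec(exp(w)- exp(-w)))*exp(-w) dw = sec(2*sinh(w)) + C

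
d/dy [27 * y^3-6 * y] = 81*y^2 - 6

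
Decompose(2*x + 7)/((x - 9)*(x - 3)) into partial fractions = -13/(6*(x - 3)) + 25/(6*(x - 9))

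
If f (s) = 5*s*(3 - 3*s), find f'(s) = 15 - 30*s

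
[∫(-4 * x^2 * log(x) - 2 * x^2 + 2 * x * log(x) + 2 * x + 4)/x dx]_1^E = -2*exp(2) + 4 + 2*E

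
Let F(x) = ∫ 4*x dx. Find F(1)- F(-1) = 0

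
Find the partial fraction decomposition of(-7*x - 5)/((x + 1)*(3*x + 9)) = -8/(3*(x + 3)) + 1/(3*(x + 1))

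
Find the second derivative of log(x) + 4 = -1/x^2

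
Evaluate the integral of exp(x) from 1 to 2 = -E + exp(2)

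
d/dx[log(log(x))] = 1/(x*log(x))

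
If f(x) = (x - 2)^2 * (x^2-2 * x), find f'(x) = 4*x^3 - 18*x^2 + 24*x - 8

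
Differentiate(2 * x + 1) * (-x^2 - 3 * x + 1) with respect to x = -6*x^2 - 14*x - 1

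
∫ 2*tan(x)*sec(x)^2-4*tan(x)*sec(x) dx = (sec(x) - 2)^2 + C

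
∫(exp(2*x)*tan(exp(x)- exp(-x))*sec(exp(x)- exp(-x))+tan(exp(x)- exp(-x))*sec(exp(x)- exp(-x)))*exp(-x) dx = sec(2*sinh(x)) + C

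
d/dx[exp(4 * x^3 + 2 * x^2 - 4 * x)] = 12*x^2*exp(4*x^3 + 2*x^2 - 4*x) + 4*x*exp(4*x^3 + 2*x^2 - 4*x) - 4*exp(4*x^3 + 2*x^2 - 4*x)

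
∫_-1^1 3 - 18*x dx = 6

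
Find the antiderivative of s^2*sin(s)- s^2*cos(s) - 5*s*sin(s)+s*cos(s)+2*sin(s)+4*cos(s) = sqrt(2)*(-s^2 + 3*s + 1)*sin(s + pi/4) + C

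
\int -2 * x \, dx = -x^2 + C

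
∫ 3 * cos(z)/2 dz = 3*sin(z)/2 + C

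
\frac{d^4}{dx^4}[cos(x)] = cos(x)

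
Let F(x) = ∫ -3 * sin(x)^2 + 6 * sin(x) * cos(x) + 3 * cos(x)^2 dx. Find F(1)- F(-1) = 3*sin(2)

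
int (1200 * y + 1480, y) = 600*y^2 + 1480*y + C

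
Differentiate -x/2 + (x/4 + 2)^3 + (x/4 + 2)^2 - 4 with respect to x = 3*x^2/64 + 7*x/8 + 7/2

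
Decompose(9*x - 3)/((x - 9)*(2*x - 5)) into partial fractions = -3/(2*x - 5) + 6/(x - 9)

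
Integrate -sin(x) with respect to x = cos(x) + C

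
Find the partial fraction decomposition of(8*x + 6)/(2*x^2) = 4/x + 3/x^2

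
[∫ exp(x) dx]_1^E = -E + exp(E)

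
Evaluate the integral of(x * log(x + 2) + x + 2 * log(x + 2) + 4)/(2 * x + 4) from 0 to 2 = 4*log(2)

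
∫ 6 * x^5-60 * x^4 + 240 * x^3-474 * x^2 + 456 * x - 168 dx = x^6 - 12*x^5 + 60*x^4 - 158*x^3 + 228*x^2 - 168*x + C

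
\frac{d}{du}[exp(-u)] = -exp(-u)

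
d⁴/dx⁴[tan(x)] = 24*tan(x)^5 + 40*tan(x)^3 + 16*tan(x)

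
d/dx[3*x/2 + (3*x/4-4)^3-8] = 81*x^2/64 - 27*x/2 + 75/2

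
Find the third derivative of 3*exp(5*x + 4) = 375*exp(5*x + 4)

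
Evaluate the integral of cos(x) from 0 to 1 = sin(1)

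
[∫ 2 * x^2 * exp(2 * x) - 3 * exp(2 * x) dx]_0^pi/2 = (-pi/2 - 1 + pi^2/4)*exp(pi) + 1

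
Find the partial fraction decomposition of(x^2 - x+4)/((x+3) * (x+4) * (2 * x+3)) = 31/(15*(2*x + 3)) + 24/(5*(x + 4)) - 16/(3*(x + 3))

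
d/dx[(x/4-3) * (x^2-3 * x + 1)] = 3*x^2/4 - 15*x/2 + 37/4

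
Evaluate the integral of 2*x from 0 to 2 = 4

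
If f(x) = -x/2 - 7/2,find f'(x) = -1/2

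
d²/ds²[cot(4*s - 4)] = 32*cos(4*s - 4)/sin(4*s - 4)^3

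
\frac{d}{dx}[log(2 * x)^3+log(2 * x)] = (3*log(x)^2 + 6*log(2)*log(x) + 1 + 3*log(2)^2)/x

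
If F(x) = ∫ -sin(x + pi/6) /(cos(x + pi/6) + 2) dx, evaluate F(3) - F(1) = -log(cos(pi/6 + 1) + 2) + log(cos(pi/6 + 3) + 2)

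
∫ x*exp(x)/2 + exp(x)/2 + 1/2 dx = x*(exp(x) + 1)/2 + C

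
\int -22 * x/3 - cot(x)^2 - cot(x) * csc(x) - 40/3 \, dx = -11*x^2/3 - 37*x/3 + cot(x) + csc(x) + C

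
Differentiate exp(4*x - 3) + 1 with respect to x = 4*exp(4*x - 3)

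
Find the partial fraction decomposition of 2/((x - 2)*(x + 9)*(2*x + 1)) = -8/(85*(2*x + 1)) + 2/(187*(x + 9)) + 2/(55*(x - 2))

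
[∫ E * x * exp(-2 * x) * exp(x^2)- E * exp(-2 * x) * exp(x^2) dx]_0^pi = -E/2 + exp((-1 + pi)^2)/2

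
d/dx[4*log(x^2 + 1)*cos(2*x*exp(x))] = 8*(-x^3*exp(x)*log(x^2 + 1)*sin(2*x*exp(x)) - x^2*exp(x)*log(x^2 + 1)*sin(2*x*exp(x)) - x*exp(x)*log(x^2 + 1)*sin(2*x*exp(x)) + x*cos(2*x*exp(x)) - exp(x)*log(x^2 + 1)*sin(2*x*exp(x)))/(x^2 + 1)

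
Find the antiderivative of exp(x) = exp(x) + C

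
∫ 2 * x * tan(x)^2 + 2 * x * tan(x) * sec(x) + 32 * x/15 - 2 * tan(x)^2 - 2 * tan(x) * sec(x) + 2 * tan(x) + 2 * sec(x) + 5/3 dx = 5*x/3 + (x + 15)^2/15 + (2*x - 2)*(tan(x) + sec(x)) + C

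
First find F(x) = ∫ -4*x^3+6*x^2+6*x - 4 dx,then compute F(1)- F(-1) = -4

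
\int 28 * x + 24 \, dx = 14*x^2 + 24*x + C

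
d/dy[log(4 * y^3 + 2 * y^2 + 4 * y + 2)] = (6*y^2 + 2*y + 2)/(2*y^3 + y^2 + 2*y + 1)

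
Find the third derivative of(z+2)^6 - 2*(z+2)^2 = 120*z^3 + 720*z^2 + 1440*z + 960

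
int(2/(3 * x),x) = 2*log(x)/3 + C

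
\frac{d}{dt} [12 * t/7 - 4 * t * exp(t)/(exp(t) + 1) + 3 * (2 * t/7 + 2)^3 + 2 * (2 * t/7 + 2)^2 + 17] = (72*t^2*exp(2*t) + 144*t^2*exp(t) + 72*t^2 + 1120*t*exp(2*t) + 868*t*exp(t) + 1120*t + 3528*exp(2*t) + 8428*exp(t) + 4900)/(343*exp(2*t) + 686*exp(t) + 343)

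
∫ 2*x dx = x^2 + C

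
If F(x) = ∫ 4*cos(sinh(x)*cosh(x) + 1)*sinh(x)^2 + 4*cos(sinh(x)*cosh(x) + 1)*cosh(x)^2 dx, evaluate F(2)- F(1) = -4*sin(1 + sinh(1)*cosh(1)) + 4*sin(1 + sinh(2)*cosh(2))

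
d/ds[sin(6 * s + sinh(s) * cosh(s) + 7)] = (cosh(2*s) + 6)*cos(6*s + sinh(s)*cosh(s) + 7)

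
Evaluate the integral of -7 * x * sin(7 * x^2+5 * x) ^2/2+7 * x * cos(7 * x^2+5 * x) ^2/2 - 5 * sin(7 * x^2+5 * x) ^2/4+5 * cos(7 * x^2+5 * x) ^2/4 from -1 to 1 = sin(24)/8 - sin(4)/8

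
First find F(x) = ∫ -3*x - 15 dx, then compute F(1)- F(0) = -33/2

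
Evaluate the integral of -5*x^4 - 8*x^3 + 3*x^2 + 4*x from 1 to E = (-E + exp(3))*(-exp(2) - 2*E)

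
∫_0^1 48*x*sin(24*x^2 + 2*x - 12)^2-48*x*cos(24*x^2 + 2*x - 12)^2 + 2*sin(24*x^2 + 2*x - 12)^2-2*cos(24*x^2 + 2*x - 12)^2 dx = -sin(28)/2 - sin(24)/2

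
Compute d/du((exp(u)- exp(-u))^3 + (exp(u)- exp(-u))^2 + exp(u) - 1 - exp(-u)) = (3*exp(6*u) + 2*exp(5*u) - 2*exp(4*u) - 2*exp(2*u) - 2*exp(u) + 3)*exp(-3*u)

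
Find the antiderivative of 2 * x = x^2 + C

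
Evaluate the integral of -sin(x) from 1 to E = cos(E) - cos(1)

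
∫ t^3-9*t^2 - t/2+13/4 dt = t^4/4 - 3*t^3 - t^2/4 + 13*t/4 + C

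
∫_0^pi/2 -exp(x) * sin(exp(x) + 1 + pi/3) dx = cos(1 + pi/3 + exp(pi/2)) - cos(pi/3 + 2)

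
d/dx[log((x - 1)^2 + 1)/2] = (x - 1)/(x^2 - 2*x + 2)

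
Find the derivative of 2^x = 2^x*log(2)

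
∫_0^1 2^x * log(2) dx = 1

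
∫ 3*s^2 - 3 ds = s^3 - 3*s + C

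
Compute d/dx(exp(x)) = exp(x)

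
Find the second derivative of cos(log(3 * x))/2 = -sqrt(2)*cos(log(x) + pi/4 + log(3))/(2*x^2)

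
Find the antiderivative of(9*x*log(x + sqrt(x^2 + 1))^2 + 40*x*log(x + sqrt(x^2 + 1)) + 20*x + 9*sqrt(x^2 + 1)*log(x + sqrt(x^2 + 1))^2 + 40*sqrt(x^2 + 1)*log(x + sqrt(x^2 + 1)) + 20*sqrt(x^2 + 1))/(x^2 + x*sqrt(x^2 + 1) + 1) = (3*log(x + sqrt(x^2 + 1))^2 + 20*log(x + sqrt(x^2 + 1)) + 20)*log(x + sqrt(x^2 + 1)) + C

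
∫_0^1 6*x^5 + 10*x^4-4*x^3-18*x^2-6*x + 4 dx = -3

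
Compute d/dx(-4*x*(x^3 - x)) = -16*x^3 + 8*x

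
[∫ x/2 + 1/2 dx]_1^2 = 5/4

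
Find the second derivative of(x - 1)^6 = 30*x^4 - 120*x^3 + 180*x^2 - 120*x + 30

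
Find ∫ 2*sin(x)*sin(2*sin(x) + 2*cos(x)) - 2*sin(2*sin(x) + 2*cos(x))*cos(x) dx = cos(2*sqrt(2)*sin(x + pi/4)) + C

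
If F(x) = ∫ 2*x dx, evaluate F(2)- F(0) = 4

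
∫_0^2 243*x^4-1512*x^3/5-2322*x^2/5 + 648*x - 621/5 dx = 774/5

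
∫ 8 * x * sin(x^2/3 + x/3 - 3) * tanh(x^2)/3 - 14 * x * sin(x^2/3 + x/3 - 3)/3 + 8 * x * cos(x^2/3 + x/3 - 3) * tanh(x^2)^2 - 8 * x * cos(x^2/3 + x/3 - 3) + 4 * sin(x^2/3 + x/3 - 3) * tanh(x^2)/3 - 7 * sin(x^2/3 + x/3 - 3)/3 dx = -(4*tanh(x^2) - 7)*cos(x^2/3 + x/3 - 3) + C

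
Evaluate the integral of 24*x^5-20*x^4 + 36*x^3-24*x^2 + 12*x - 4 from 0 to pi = -1 + (-pi^2 - 1 + 2*pi + 2*pi^3)^2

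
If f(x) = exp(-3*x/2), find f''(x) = 9*exp(-3*x/2)/4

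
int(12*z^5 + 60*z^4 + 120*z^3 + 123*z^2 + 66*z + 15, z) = 2*z^6 + 12*z^5 + 30*z^4 + 41*z^3 + 33*z^2 + 15*z + C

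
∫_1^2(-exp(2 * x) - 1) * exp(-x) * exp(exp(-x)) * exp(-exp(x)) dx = -exp(-E + exp(-1)) + exp(-exp(2) + exp(-2))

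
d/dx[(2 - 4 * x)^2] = 32*x - 16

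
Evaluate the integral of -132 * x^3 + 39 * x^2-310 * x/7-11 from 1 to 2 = -3370/7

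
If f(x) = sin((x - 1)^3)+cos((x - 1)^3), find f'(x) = -3*x^2*sin(x^3 - 3*x^2 + 3*x - 1) + 3*x^2*cos(x^3 - 3*x^2 + 3*x - 1) + 6*x*sin(x^3 - 3*x^2 + 3*x - 1) - 6*x*cos(x^3 - 3*x^2 + 3*x - 1) - 3*sin(x^3 - 3*x^2 + 3*x - 1) + 3*cos(x^3 - 3*x^2 + 3*x - 1)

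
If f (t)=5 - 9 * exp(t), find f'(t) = -9*exp(t)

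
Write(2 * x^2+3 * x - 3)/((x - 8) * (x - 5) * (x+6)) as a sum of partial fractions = 51/(154*(x + 6)) - 62/(33*(x - 5)) + 149/(42*(x - 8))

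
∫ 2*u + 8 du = u^2 + 8*u + C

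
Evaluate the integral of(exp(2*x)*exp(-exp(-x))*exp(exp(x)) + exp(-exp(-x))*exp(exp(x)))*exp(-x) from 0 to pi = -1 + exp(-exp(-pi) + exp(pi))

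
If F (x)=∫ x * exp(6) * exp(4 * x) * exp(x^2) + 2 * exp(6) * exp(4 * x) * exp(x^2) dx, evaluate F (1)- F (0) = -exp(6)/2 + exp(11)/2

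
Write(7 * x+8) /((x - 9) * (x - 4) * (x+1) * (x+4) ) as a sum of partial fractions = 5/(78*(x + 4)) + 1/(150*(x + 1)) - 9/(50*(x - 4)) + 71/(650*(x - 9))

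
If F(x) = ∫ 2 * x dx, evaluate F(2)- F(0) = 4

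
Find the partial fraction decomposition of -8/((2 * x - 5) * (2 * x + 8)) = -8/(13*(2*x - 5)) + 4/(13*(x + 4))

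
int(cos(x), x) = sin(x) + C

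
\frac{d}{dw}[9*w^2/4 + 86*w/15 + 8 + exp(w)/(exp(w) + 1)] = (135*w*exp(2*w) + 270*w*exp(w) + 135*w + 172*exp(2*w) + 374*exp(w) + 172)/(30*exp(2*w) + 60*exp(w) + 30)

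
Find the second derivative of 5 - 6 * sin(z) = 6*sin(z)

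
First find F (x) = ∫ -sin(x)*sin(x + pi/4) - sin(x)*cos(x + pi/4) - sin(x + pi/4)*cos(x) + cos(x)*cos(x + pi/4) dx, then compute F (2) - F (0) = sqrt(2)*(-1 + cos(4))/2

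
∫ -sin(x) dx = cos(x) + C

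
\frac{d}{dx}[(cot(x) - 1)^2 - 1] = 2*(1 - cos(x)/sin(x))/sin(x)^2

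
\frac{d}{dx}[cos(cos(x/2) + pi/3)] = sin(x/2)*sin(cos(x/2) + pi/3)/2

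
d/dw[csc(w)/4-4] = -cot(w)*csc(w)/4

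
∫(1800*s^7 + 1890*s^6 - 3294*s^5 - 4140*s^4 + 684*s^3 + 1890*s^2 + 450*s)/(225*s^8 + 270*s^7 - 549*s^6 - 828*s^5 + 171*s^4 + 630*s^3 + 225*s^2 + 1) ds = log(9*s^2*(s + 1)^2*(-5*s^2 + 2*s + 5)^2 + 1) + C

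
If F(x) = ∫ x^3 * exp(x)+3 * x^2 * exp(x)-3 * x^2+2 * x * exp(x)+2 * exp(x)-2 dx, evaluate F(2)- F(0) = -12 + 12*exp(2)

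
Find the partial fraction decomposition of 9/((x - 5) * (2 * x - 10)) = 9/(2*(x - 5)^2)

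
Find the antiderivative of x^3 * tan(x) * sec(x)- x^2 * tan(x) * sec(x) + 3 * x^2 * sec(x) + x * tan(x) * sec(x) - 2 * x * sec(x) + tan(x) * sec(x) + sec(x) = (x^3 - x^2 + x + 1)*sec(x) + C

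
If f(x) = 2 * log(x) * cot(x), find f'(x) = 2*(-x*log(x)/sin(x)^2 + 1/tan(x))/x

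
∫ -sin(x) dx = cos(x) + C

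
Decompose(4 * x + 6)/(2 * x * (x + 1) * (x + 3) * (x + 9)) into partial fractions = 5/(144*(x + 9)) - 1/(12*(x + 3)) - 1/(16*(x + 1)) + 1/(9*x)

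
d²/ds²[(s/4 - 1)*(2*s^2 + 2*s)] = 3*s - 3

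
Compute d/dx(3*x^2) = 6*x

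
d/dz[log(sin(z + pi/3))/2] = 1/(2*tan(z + pi/3))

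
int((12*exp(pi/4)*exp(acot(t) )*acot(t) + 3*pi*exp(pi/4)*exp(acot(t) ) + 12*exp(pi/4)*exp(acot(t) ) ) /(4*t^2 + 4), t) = 3*(-4*acot(t) - pi)*exp(acot(t) + pi/4)/4 + C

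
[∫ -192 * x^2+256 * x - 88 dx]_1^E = -(-3 + 4*E)^3 - (-3 + 4*E)^2 - 4*E + 6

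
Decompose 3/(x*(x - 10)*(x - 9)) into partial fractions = -1/(3*(x - 9)) + 3/(10*(x - 10)) + 1/(30*x)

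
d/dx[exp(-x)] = -exp(-x)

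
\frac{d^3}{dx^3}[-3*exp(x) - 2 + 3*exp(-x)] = (-3*exp(2*x) - 3)*exp(-x)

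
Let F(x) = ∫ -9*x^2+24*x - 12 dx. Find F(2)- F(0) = 0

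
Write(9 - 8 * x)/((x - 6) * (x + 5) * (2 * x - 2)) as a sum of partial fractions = 49/(132*(x + 5)) - 1/(60*(x - 1)) - 39/(110*(x - 6))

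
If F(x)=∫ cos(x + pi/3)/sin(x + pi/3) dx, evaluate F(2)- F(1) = log(sin(pi/3 + 2)) - log(sin(1 + pi/3))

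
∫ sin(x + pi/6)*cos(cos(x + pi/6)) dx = -sin(cos(x + pi/6)) + C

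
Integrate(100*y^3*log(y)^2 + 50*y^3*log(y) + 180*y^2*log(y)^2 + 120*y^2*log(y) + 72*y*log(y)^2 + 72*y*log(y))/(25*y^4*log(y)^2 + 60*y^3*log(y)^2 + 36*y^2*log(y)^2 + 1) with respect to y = log(y^2*(5*y + 6)^2*log(y)^2 + 1) + C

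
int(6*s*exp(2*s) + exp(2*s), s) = (3*s - 1)*exp(2*s) + C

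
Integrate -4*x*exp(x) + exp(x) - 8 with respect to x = -(4*x - 5)*(exp(x) + 2) + C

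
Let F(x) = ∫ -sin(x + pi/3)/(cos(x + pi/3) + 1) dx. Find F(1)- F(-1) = -log(sin(pi/6 + 1) + 1) + log(cos(1 + pi/3) + 1)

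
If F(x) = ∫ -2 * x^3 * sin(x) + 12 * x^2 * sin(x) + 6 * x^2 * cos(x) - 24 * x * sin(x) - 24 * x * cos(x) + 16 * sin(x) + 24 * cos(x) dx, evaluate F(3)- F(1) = 2*cos(3) + 2*cos(1)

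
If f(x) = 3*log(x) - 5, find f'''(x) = 6/x^3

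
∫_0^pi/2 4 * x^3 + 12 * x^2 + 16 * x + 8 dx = -4 + (1 + (1 + pi/2)^2)^2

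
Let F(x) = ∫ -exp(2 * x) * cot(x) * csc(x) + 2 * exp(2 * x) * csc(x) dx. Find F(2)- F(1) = -exp(2)*csc(1) + exp(4)*csc(2)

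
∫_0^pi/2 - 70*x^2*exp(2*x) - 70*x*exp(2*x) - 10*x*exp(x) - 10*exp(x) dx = -35*pi^2*exp(pi)/4 - 5*pi*exp(pi/2)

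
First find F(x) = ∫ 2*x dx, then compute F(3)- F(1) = 8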